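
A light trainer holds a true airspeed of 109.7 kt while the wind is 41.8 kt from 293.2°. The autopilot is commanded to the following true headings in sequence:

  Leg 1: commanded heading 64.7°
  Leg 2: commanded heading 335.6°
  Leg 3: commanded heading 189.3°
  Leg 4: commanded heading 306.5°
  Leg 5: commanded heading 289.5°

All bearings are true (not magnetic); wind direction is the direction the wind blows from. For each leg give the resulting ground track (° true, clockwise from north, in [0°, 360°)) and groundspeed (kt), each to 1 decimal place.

Leg 1: heading 64.7°; drift +12.8° → track 77.5°, groundspeed 140.9 kt
Leg 2: heading 335.6°; drift +19.7° → track 355.3°, groundspeed 83.7 kt
Leg 3: heading 189.3°; drift -18.7° → track 170.6°, groundspeed 126.4 kt
Leg 4: heading 306.5°; drift +7.9° → track 314.4°, groundspeed 69.7 kt
Leg 5: heading 289.5°; drift -2.3° → track 287.2°, groundspeed 68.0 kt

Leg 1: track=77.5°, groundspeed=140.9 kt
Leg 2: track=355.3°, groundspeed=83.7 kt
Leg 3: track=170.6°, groundspeed=126.4 kt
Leg 4: track=314.4°, groundspeed=69.7 kt
Leg 5: track=287.2°, groundspeed=68.0 kt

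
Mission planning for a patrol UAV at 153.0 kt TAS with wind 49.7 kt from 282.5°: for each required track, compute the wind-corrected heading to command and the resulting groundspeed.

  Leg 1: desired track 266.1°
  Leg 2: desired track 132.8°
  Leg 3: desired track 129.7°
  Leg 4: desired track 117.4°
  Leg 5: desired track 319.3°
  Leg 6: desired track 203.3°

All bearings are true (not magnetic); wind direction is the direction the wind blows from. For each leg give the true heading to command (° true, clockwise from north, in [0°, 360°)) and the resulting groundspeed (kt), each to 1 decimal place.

Leg 1: desired track 266.1°; wind correction +5.3° → command heading 271.4°, groundspeed 104.7 kt
Leg 2: desired track 132.8°; wind correction +9.4° → command heading 142.2°, groundspeed 193.8 kt
Leg 3: desired track 129.7°; wind correction +8.5° → command heading 138.2°, groundspeed 195.5 kt
Leg 4: desired track 117.4°; wind correction +4.8° → command heading 122.2°, groundspeed 200.5 kt
Leg 5: desired track 319.3°; wind correction -11.2° → command heading 308.1°, groundspeed 110.3 kt
Leg 6: desired track 203.3°; wind correction +18.6° → command heading 221.9°, groundspeed 135.7 kt

Leg 1: heading=271.4°, groundspeed=104.7 kt
Leg 2: heading=142.2°, groundspeed=193.8 kt
Leg 3: heading=138.2°, groundspeed=195.5 kt
Leg 4: heading=122.2°, groundspeed=200.5 kt
Leg 5: heading=308.1°, groundspeed=110.3 kt
Leg 6: heading=221.9°, groundspeed=135.7 kt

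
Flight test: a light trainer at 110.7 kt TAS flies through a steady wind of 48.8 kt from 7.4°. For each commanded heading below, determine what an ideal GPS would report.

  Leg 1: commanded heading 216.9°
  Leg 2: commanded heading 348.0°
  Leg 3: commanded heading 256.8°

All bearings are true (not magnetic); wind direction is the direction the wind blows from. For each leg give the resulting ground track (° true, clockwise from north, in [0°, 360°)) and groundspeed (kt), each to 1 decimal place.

Leg 1: track=208.0°, groundspeed=155.0 kt
Leg 2: track=333.9°, groundspeed=66.7 kt
Leg 3: track=237.1°, groundspeed=135.8 kt

Leg 1: heading 216.9°; drift -8.9° → track 208.0°, groundspeed 155.0 kt
Leg 2: heading 348.0°; drift -14.1° → track 333.9°, groundspeed 66.7 kt
Leg 3: heading 256.8°; drift -19.7° → track 237.1°, groundspeed 135.8 kt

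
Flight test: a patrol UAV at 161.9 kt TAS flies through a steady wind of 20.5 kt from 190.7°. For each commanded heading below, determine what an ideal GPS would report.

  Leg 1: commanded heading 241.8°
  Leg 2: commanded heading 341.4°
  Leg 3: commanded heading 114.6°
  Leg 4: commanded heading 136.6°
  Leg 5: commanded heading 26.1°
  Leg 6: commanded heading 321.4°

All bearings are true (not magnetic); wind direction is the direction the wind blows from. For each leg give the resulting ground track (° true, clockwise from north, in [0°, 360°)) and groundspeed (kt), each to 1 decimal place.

Leg 1: track=247.9°, groundspeed=149.9 kt
Leg 2: track=344.6°, groundspeed=180.1 kt
Leg 3: track=107.4°, groundspeed=158.2 kt
Leg 4: track=130.3°, groundspeed=150.8 kt
Leg 5: track=24.4°, groundspeed=181.7 kt
Leg 6: track=326.5°, groundspeed=176.0 kt

Leg 1: heading 241.8°; drift +6.1° → track 247.9°, groundspeed 149.9 kt
Leg 2: heading 341.4°; drift +3.2° → track 344.6°, groundspeed 180.1 kt
Leg 3: heading 114.6°; drift -7.2° → track 107.4°, groundspeed 158.2 kt
Leg 4: heading 136.6°; drift -6.3° → track 130.3°, groundspeed 150.8 kt
Leg 5: heading 26.1°; drift -1.7° → track 24.4°, groundspeed 181.7 kt
Leg 6: heading 321.4°; drift +5.1° → track 326.5°, groundspeed 176.0 kt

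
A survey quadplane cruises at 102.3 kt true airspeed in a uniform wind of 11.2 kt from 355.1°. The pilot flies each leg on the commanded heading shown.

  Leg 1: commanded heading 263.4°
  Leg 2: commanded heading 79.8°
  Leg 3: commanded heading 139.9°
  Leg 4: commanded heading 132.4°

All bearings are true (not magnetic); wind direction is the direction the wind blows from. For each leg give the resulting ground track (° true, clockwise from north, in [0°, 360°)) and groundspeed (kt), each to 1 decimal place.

Leg 1: track=257.2°, groundspeed=103.2 kt
Leg 2: track=86.1°, groundspeed=101.9 kt
Leg 3: track=143.2°, groundspeed=111.6 kt
Leg 4: track=136.3°, groundspeed=110.8 kt

Leg 1: heading 263.4°; drift -6.2° → track 257.2°, groundspeed 103.2 kt
Leg 2: heading 79.8°; drift +6.3° → track 86.1°, groundspeed 101.9 kt
Leg 3: heading 139.9°; drift +3.3° → track 143.2°, groundspeed 111.6 kt
Leg 4: heading 132.4°; drift +3.9° → track 136.3°, groundspeed 110.8 kt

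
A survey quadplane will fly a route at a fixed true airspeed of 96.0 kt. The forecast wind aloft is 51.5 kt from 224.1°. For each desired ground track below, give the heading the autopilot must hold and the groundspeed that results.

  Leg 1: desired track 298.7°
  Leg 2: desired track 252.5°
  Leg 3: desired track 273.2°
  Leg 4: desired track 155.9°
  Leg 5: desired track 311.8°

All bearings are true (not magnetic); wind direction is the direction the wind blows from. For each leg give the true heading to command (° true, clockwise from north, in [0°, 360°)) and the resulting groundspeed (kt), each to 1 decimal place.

Leg 1: desired track 298.7°; wind correction -31.1° → command heading 267.6°, groundspeed 68.5 kt
Leg 2: desired track 252.5°; wind correction -14.8° → command heading 237.7°, groundspeed 47.5 kt
Leg 3: desired track 273.2°; wind correction -23.9° → command heading 249.3°, groundspeed 54.0 kt
Leg 4: desired track 155.9°; wind correction +29.9° → command heading 185.8°, groundspeed 64.1 kt
Leg 5: desired track 311.8°; wind correction -32.4° → command heading 279.4°, groundspeed 79.0 kt

Leg 1: heading=267.6°, groundspeed=68.5 kt
Leg 2: heading=237.7°, groundspeed=47.5 kt
Leg 3: heading=249.3°, groundspeed=54.0 kt
Leg 4: heading=185.8°, groundspeed=64.1 kt
Leg 5: heading=279.4°, groundspeed=79.0 kt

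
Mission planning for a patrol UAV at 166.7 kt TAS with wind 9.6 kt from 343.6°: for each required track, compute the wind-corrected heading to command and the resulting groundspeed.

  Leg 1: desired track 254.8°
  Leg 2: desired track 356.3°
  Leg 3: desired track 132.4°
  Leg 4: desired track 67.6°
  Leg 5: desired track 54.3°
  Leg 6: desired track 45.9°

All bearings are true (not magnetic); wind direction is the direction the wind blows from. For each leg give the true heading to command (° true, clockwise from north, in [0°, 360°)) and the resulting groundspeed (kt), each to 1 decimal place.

Leg 1: desired track 254.8°; wind correction +3.3° → command heading 258.1°, groundspeed 166.2 kt
Leg 2: desired track 356.3°; wind correction -0.7° → command heading 355.6°, groundspeed 157.3 kt
Leg 3: desired track 132.4°; wind correction -1.7° → command heading 130.7°, groundspeed 174.8 kt
Leg 4: desired track 67.6°; wind correction -3.3° → command heading 64.3°, groundspeed 165.4 kt
Leg 5: desired track 54.3°; wind correction -3.1° → command heading 51.2°, groundspeed 163.3 kt
Leg 6: desired track 45.9°; wind correction -2.9° → command heading 43.0°, groundspeed 162.0 kt

Leg 1: heading=258.1°, groundspeed=166.2 kt
Leg 2: heading=355.6°, groundspeed=157.3 kt
Leg 3: heading=130.7°, groundspeed=174.8 kt
Leg 4: heading=64.3°, groundspeed=165.4 kt
Leg 5: heading=51.2°, groundspeed=163.3 kt
Leg 6: heading=43.0°, groundspeed=162.0 kt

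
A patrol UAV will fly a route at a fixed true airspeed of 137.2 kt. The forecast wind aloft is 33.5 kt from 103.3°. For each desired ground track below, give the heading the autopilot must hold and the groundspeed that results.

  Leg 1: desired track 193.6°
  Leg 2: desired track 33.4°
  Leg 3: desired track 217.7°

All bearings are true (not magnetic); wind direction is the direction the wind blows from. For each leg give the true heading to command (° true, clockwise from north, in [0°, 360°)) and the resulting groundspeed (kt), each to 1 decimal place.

Leg 1: heading=179.5°, groundspeed=133.2 kt
Leg 2: heading=46.7°, groundspeed=122.0 kt
Leg 3: heading=204.9°, groundspeed=147.6 kt

Leg 1: desired track 193.6°; wind correction -14.1° → command heading 179.5°, groundspeed 133.2 kt
Leg 2: desired track 33.4°; wind correction +13.3° → command heading 46.7°, groundspeed 122.0 kt
Leg 3: desired track 217.7°; wind correction -12.8° → command heading 204.9°, groundspeed 147.6 kt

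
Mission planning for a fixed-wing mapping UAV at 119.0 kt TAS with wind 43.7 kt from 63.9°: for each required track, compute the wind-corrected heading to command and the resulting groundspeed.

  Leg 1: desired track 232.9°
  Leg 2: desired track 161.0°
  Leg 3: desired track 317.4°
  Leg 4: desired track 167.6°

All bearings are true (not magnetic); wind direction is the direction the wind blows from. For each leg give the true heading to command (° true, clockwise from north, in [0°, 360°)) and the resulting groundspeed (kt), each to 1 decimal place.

Leg 1: desired track 232.9°; wind correction -4.0° → command heading 228.9°, groundspeed 161.6 kt
Leg 2: desired track 161.0°; wind correction -21.4° → command heading 139.6°, groundspeed 116.2 kt
Leg 3: desired track 317.4°; wind correction +20.6° → command heading 338.0°, groundspeed 123.8 kt
Leg 4: desired track 167.6°; wind correction -20.9° → command heading 146.7°, groundspeed 121.5 kt

Leg 1: heading=228.9°, groundspeed=161.6 kt
Leg 2: heading=139.6°, groundspeed=116.2 kt
Leg 3: heading=338.0°, groundspeed=123.8 kt
Leg 4: heading=146.7°, groundspeed=121.5 kt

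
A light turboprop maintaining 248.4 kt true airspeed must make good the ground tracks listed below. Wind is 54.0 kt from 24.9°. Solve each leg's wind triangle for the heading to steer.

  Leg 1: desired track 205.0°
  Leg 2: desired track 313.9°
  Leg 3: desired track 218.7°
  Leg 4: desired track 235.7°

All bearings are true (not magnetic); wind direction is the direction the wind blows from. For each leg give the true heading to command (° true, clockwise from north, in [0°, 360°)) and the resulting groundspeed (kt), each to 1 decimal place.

Leg 1: heading=205.0°, groundspeed=302.4 kt
Leg 2: heading=325.8°, groundspeed=225.5 kt
Leg 3: heading=221.7°, groundspeed=300.5 kt
Leg 4: heading=242.1°, groundspeed=293.2 kt

Leg 1: desired track 205.0°; wind correction +0.0° → command heading 205.0°, groundspeed 302.4 kt
Leg 2: desired track 313.9°; wind correction +11.9° → command heading 325.8°, groundspeed 225.5 kt
Leg 3: desired track 218.7°; wind correction +3.0° → command heading 221.7°, groundspeed 300.5 kt
Leg 4: desired track 235.7°; wind correction +6.4° → command heading 242.1°, groundspeed 293.2 kt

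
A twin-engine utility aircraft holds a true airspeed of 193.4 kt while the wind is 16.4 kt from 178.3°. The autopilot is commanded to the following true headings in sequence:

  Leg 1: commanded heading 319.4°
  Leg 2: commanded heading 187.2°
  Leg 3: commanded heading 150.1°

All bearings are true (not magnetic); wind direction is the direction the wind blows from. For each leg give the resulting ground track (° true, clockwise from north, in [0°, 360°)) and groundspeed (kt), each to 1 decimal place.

Leg 1: track=322.3°, groundspeed=206.4 kt
Leg 2: track=188.0°, groundspeed=177.2 kt
Leg 3: track=147.6°, groundspeed=179.1 kt

Leg 1: heading 319.4°; drift +2.9° → track 322.3°, groundspeed 206.4 kt
Leg 2: heading 187.2°; drift +0.8° → track 188.0°, groundspeed 177.2 kt
Leg 3: heading 150.1°; drift -2.5° → track 147.6°, groundspeed 179.1 kt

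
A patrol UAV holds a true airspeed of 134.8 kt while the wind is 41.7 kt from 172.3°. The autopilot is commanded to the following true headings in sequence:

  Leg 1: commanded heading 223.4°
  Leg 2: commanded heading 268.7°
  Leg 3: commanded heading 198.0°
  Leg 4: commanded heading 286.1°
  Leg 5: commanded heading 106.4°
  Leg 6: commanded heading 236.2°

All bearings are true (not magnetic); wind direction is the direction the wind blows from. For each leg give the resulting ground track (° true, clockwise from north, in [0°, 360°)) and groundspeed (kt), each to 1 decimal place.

Leg 1: heading 223.4°; drift +16.6° → track 240.0°, groundspeed 113.4 kt
Leg 2: heading 268.7°; drift +16.6° → track 285.3°, groundspeed 145.5 kt
Leg 3: heading 198.0°; drift +10.5° → track 208.5°, groundspeed 98.9 kt
Leg 4: heading 286.1°; drift +14.1° → track 300.2°, groundspeed 156.4 kt
Leg 5: heading 106.4°; drift -17.9° → track 88.5°, groundspeed 123.8 kt
Leg 6: heading 236.2°; drift +17.8° → track 254.0°, groundspeed 122.3 kt

Leg 1: track=240.0°, groundspeed=113.4 kt
Leg 2: track=285.3°, groundspeed=145.5 kt
Leg 3: track=208.5°, groundspeed=98.9 kt
Leg 4: track=300.2°, groundspeed=156.4 kt
Leg 5: track=88.5°, groundspeed=123.8 kt
Leg 6: track=254.0°, groundspeed=122.3 kt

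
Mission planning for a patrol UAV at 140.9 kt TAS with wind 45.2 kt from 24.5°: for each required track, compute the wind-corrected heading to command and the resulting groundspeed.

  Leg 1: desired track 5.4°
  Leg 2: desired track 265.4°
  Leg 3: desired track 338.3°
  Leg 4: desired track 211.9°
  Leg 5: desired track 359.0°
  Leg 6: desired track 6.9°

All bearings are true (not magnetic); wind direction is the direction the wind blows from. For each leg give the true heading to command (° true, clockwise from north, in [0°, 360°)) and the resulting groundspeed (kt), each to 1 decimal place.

Leg 1: desired track 5.4°; wind correction +6.0° → command heading 11.4°, groundspeed 97.4 kt
Leg 2: desired track 265.4°; wind correction +16.3° → command heading 281.7°, groundspeed 157.2 kt
Leg 3: desired track 338.3°; wind correction +13.4° → command heading 351.7°, groundspeed 105.8 kt
Leg 4: desired track 211.9°; wind correction +2.4° → command heading 214.3°, groundspeed 185.6 kt
Leg 5: desired track 359.0°; wind correction +7.9° → command heading 6.9°, groundspeed 98.8 kt
Leg 6: desired track 6.9°; wind correction +5.6° → command heading 12.5°, groundspeed 97.2 kt

Leg 1: heading=11.4°, groundspeed=97.4 kt
Leg 2: heading=281.7°, groundspeed=157.2 kt
Leg 3: heading=351.7°, groundspeed=105.8 kt
Leg 4: heading=214.3°, groundspeed=185.6 kt
Leg 5: heading=6.9°, groundspeed=98.8 kt
Leg 6: heading=12.5°, groundspeed=97.2 kt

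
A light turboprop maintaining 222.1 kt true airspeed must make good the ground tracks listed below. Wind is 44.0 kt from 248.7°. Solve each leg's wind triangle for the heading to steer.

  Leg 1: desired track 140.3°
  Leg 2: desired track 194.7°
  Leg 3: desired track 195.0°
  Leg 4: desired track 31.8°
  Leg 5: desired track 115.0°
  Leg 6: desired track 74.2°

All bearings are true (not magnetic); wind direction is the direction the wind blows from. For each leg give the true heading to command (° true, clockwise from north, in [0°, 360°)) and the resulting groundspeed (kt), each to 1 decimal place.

Leg 1: desired track 140.3°; wind correction +10.8° → command heading 151.1°, groundspeed 232.0 kt
Leg 2: desired track 194.7°; wind correction +9.2° → command heading 203.9°, groundspeed 193.4 kt
Leg 3: desired track 195.0°; wind correction +9.2° → command heading 204.2°, groundspeed 193.2 kt
Leg 4: desired track 31.8°; wind correction -6.8° → command heading 25.0°, groundspeed 255.7 kt
Leg 5: desired track 115.0°; wind correction +8.2° → command heading 123.2°, groundspeed 250.2 kt
Leg 6: desired track 74.2°; wind correction +1.1° → command heading 75.3°, groundspeed 265.9 kt

Leg 1: heading=151.1°, groundspeed=232.0 kt
Leg 2: heading=203.9°, groundspeed=193.4 kt
Leg 3: heading=204.2°, groundspeed=193.2 kt
Leg 4: heading=25.0°, groundspeed=255.7 kt
Leg 5: heading=123.2°, groundspeed=250.2 kt
Leg 6: heading=75.3°, groundspeed=265.9 kt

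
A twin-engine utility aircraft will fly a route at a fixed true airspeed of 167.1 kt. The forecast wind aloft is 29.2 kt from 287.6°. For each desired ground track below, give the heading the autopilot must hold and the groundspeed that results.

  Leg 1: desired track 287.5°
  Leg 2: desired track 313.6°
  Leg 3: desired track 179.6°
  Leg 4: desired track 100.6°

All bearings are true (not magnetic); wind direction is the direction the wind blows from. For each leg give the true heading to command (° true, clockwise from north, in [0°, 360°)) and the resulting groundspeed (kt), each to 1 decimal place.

Leg 1: heading=287.5°, groundspeed=137.9 kt
Leg 2: heading=309.2°, groundspeed=140.4 kt
Leg 3: heading=189.2°, groundspeed=173.8 kt
Leg 4: heading=99.4°, groundspeed=196.0 kt

Leg 1: desired track 287.5°; wind correction +0.0° → command heading 287.5°, groundspeed 137.9 kt
Leg 2: desired track 313.6°; wind correction -4.4° → command heading 309.2°, groundspeed 140.4 kt
Leg 3: desired track 179.6°; wind correction +9.6° → command heading 189.2°, groundspeed 173.8 kt
Leg 4: desired track 100.6°; wind correction -1.2° → command heading 99.4°, groundspeed 196.0 kt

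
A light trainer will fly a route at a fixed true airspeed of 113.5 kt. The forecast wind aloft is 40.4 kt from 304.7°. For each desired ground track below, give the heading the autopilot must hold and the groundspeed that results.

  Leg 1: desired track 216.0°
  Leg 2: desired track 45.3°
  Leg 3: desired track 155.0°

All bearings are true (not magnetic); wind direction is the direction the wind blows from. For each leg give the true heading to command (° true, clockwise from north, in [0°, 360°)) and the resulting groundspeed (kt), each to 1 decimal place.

Leg 1: heading=236.8°, groundspeed=105.2 kt
Leg 2: heading=24.8°, groundspeed=113.8 kt
Leg 3: heading=165.3°, groundspeed=146.5 kt

Leg 1: desired track 216.0°; wind correction +20.8° → command heading 236.8°, groundspeed 105.2 kt
Leg 2: desired track 45.3°; wind correction -20.5° → command heading 24.8°, groundspeed 113.8 kt
Leg 3: desired track 155.0°; wind correction +10.3° → command heading 165.3°, groundspeed 146.5 kt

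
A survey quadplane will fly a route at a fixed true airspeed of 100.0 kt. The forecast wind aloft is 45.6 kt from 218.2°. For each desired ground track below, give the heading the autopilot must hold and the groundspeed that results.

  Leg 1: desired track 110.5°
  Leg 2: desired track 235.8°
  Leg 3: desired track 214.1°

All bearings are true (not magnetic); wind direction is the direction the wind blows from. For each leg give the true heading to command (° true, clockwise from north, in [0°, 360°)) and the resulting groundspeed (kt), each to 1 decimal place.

Leg 1: desired track 110.5°; wind correction +25.7° → command heading 136.2°, groundspeed 103.9 kt
Leg 2: desired track 235.8°; wind correction -7.9° → command heading 227.9°, groundspeed 55.6 kt
Leg 3: desired track 214.1°; wind correction +1.9° → command heading 216.0°, groundspeed 54.5 kt

Leg 1: heading=136.2°, groundspeed=103.9 kt
Leg 2: heading=227.9°, groundspeed=55.6 kt
Leg 3: heading=216.0°, groundspeed=54.5 kt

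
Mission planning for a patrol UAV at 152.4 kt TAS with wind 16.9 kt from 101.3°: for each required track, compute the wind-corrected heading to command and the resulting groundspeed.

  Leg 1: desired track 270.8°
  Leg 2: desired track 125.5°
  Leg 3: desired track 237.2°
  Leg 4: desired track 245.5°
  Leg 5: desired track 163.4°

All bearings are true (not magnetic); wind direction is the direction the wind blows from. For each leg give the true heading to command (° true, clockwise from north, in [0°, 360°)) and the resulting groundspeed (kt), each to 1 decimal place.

Leg 1: heading=269.6°, groundspeed=169.0 kt
Leg 2: heading=122.9°, groundspeed=136.8 kt
Leg 3: heading=232.8°, groundspeed=164.1 kt
Leg 4: heading=241.8°, groundspeed=165.8 kt
Leg 5: heading=157.8°, groundspeed=143.8 kt

Leg 1: desired track 270.8°; wind correction -1.2° → command heading 269.6°, groundspeed 169.0 kt
Leg 2: desired track 125.5°; wind correction -2.6° → command heading 122.9°, groundspeed 136.8 kt
Leg 3: desired track 237.2°; wind correction -4.4° → command heading 232.8°, groundspeed 164.1 kt
Leg 4: desired track 245.5°; wind correction -3.7° → command heading 241.8°, groundspeed 165.8 kt
Leg 5: desired track 163.4°; wind correction -5.6° → command heading 157.8°, groundspeed 143.8 kt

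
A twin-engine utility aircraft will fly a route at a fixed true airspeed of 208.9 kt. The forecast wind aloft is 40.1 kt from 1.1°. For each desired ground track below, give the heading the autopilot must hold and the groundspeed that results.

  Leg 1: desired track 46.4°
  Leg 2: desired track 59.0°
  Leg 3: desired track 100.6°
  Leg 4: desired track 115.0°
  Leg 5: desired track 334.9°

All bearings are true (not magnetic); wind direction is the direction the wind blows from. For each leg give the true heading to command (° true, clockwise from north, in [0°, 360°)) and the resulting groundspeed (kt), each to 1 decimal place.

Leg 1: heading=38.6°, groundspeed=178.7 kt
Leg 2: heading=49.6°, groundspeed=184.8 kt
Leg 3: heading=89.7°, groundspeed=211.7 kt
Leg 4: heading=104.9°, groundspeed=221.9 kt
Leg 5: heading=339.8°, groundspeed=172.2 kt

Leg 1: desired track 46.4°; wind correction -7.8° → command heading 38.6°, groundspeed 178.7 kt
Leg 2: desired track 59.0°; wind correction -9.4° → command heading 49.6°, groundspeed 184.8 kt
Leg 3: desired track 100.6°; wind correction -10.9° → command heading 89.7°, groundspeed 211.7 kt
Leg 4: desired track 115.0°; wind correction -10.1° → command heading 104.9°, groundspeed 221.9 kt
Leg 5: desired track 334.9°; wind correction +4.9° → command heading 339.8°, groundspeed 172.2 kt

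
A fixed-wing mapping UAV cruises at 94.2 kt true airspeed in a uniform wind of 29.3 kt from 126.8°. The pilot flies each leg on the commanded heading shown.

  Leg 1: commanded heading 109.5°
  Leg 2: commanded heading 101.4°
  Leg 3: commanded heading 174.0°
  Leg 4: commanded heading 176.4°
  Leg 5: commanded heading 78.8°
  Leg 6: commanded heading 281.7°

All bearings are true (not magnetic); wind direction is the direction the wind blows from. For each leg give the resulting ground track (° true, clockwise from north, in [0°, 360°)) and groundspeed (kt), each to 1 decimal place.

Leg 1: track=102.0°, groundspeed=66.8 kt
Leg 2: track=90.9°, groundspeed=68.9 kt
Leg 3: track=190.1°, groundspeed=77.3 kt
Leg 4: track=192.9°, groundspeed=78.5 kt
Leg 5: track=62.5°, groundspeed=77.7 kt
Leg 6: track=287.6°, groundspeed=121.4 kt

Leg 1: heading 109.5°; drift -7.5° → track 102.0°, groundspeed 66.8 kt
Leg 2: heading 101.4°; drift -10.5° → track 90.9°, groundspeed 68.9 kt
Leg 3: heading 174.0°; drift +16.1° → track 190.1°, groundspeed 77.3 kt
Leg 4: heading 176.4°; drift +16.5° → track 192.9°, groundspeed 78.5 kt
Leg 5: heading 78.8°; drift -16.3° → track 62.5°, groundspeed 77.7 kt
Leg 6: heading 281.7°; drift +5.9° → track 287.6°, groundspeed 121.4 kt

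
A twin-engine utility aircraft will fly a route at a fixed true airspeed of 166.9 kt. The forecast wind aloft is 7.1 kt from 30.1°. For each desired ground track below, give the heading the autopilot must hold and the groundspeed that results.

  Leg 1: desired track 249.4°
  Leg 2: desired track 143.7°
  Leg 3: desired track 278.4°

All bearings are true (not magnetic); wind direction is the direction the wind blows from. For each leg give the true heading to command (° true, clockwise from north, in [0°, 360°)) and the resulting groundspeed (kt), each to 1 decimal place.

Leg 1: heading=250.9°, groundspeed=172.3 kt
Leg 2: heading=141.5°, groundspeed=169.6 kt
Leg 3: heading=280.7°, groundspeed=169.4 kt

Leg 1: desired track 249.4°; wind correction +1.5° → command heading 250.9°, groundspeed 172.3 kt
Leg 2: desired track 143.7°; wind correction -2.2° → command heading 141.5°, groundspeed 169.6 kt
Leg 3: desired track 278.4°; wind correction +2.3° → command heading 280.7°, groundspeed 169.4 kt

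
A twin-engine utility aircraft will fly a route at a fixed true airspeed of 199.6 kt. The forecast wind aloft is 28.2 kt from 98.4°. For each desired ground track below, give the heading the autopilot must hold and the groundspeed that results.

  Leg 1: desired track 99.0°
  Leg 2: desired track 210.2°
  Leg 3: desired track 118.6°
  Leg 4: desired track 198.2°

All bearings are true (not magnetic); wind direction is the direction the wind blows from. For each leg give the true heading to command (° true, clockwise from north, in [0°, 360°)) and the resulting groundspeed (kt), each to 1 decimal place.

Leg 1: heading=98.9°, groundspeed=171.4 kt
Leg 2: heading=202.7°, groundspeed=208.3 kt
Leg 3: heading=115.8°, groundspeed=172.9 kt
Leg 4: heading=190.2°, groundspeed=202.5 kt

Leg 1: desired track 99.0°; wind correction -0.1° → command heading 98.9°, groundspeed 171.4 kt
Leg 2: desired track 210.2°; wind correction -7.5° → command heading 202.7°, groundspeed 208.3 kt
Leg 3: desired track 118.6°; wind correction -2.8° → command heading 115.8°, groundspeed 172.9 kt
Leg 4: desired track 198.2°; wind correction -8.0° → command heading 190.2°, groundspeed 202.5 kt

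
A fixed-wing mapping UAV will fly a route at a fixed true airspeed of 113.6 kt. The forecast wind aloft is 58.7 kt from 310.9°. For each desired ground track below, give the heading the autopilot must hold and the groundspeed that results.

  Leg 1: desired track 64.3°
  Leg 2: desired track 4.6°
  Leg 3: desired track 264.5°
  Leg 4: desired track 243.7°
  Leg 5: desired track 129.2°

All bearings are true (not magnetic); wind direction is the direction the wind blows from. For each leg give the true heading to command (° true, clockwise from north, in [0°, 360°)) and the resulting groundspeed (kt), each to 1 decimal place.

Leg 1: desired track 64.3°; wind correction -28.3° → command heading 36.0°, groundspeed 123.3 kt
Leg 2: desired track 4.6°; wind correction -24.6° → command heading 340.0°, groundspeed 68.5 kt
Leg 3: desired track 264.5°; wind correction +22.0° → command heading 286.5°, groundspeed 64.9 kt
Leg 4: desired track 243.7°; wind correction +28.4° → command heading 272.1°, groundspeed 77.1 kt
Leg 5: desired track 129.2°; wind correction -0.9° → command heading 128.3°, groundspeed 172.3 kt

Leg 1: heading=36.0°, groundspeed=123.3 kt
Leg 2: heading=340.0°, groundspeed=68.5 kt
Leg 3: heading=286.5°, groundspeed=64.9 kt
Leg 4: heading=272.1°, groundspeed=77.1 kt
Leg 5: heading=128.3°, groundspeed=172.3 kt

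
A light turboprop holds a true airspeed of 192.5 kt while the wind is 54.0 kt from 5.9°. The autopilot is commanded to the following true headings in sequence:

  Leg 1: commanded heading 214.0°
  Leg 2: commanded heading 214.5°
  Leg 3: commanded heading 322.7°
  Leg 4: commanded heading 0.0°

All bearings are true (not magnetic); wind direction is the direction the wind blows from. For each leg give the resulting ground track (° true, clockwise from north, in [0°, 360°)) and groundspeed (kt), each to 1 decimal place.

Leg 1: heading 214.0°; drift -6.0° → track 208.0°, groundspeed 241.5 kt
Leg 2: heading 214.5°; drift -6.1° → track 208.4°, groundspeed 241.3 kt
Leg 3: heading 322.7°; drift -13.6° → track 309.1°, groundspeed 157.5 kt
Leg 4: heading 0.0°; drift -2.3° → track 357.7°, groundspeed 138.9 kt

Leg 1: track=208.0°, groundspeed=241.5 kt
Leg 2: track=208.4°, groundspeed=241.3 kt
Leg 3: track=309.1°, groundspeed=157.5 kt
Leg 4: track=357.7°, groundspeed=138.9 kt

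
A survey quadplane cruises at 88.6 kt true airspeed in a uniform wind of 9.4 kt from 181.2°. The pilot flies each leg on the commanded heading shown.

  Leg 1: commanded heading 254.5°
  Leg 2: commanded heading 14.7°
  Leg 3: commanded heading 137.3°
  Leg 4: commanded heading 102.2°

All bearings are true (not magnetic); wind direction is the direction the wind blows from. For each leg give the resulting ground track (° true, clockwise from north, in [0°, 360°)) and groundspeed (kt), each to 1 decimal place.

Leg 1: heading 254.5°; drift +6.0° → track 260.5°, groundspeed 86.4 kt
Leg 2: heading 14.7°; drift -1.3° → track 13.4°, groundspeed 97.8 kt
Leg 3: heading 137.3°; drift -4.6° → track 132.7°, groundspeed 82.1 kt
Leg 4: heading 102.2°; drift -6.1° → track 96.1°, groundspeed 87.3 kt

Leg 1: track=260.5°, groundspeed=86.4 kt
Leg 2: track=13.4°, groundspeed=97.8 kt
Leg 3: track=132.7°, groundspeed=82.1 kt
Leg 4: track=96.1°, groundspeed=87.3 kt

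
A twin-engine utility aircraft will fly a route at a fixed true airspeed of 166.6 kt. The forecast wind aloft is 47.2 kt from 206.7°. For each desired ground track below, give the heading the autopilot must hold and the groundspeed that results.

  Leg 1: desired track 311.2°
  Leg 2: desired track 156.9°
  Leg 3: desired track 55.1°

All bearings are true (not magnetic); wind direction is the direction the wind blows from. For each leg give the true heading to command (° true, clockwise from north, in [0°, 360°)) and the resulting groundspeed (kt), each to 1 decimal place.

Leg 1: heading=295.3°, groundspeed=172.0 kt
Leg 2: heading=169.4°, groundspeed=132.2 kt
Leg 3: heading=62.8°, groundspeed=206.6 kt

Leg 1: desired track 311.2°; wind correction -15.9° → command heading 295.3°, groundspeed 172.0 kt
Leg 2: desired track 156.9°; wind correction +12.5° → command heading 169.4°, groundspeed 132.2 kt
Leg 3: desired track 55.1°; wind correction +7.7° → command heading 62.8°, groundspeed 206.6 kt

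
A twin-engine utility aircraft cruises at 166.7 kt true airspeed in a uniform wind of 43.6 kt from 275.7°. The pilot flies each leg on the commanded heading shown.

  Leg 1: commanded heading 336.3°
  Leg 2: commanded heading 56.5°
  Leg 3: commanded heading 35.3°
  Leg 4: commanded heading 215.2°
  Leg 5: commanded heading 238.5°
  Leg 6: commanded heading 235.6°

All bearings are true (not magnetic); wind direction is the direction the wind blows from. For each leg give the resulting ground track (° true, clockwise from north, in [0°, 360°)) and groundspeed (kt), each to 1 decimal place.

Leg 1: track=351.0°, groundspeed=150.2 kt
Leg 2: track=64.3°, groundspeed=202.4 kt
Leg 3: track=46.7°, groundspeed=192.0 kt
Leg 4: track=200.6°, groundspeed=150.1 kt
Leg 5: track=227.2°, groundspeed=134.6 kt
Leg 6: track=223.7°, groundspeed=136.3 kt

Leg 1: heading 336.3°; drift +14.7° → track 351.0°, groundspeed 150.2 kt
Leg 2: heading 56.5°; drift +7.8° → track 64.3°, groundspeed 202.4 kt
Leg 3: heading 35.3°; drift +11.4° → track 46.7°, groundspeed 192.0 kt
Leg 4: heading 215.2°; drift -14.6° → track 200.6°, groundspeed 150.1 kt
Leg 5: heading 238.5°; drift -11.3° → track 227.2°, groundspeed 134.6 kt
Leg 6: heading 235.6°; drift -11.9° → track 223.7°, groundspeed 136.3 kt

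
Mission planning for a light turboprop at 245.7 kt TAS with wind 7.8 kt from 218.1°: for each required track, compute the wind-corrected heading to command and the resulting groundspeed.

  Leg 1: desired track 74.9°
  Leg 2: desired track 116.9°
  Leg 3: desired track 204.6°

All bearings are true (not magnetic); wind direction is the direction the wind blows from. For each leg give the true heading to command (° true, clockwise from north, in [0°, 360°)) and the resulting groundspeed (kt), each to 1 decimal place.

Leg 1: heading=76.0°, groundspeed=251.9 kt
Leg 2: heading=118.7°, groundspeed=247.1 kt
Leg 3: heading=205.0°, groundspeed=238.1 kt

Leg 1: desired track 74.9°; wind correction +1.1° → command heading 76.0°, groundspeed 251.9 kt
Leg 2: desired track 116.9°; wind correction +1.8° → command heading 118.7°, groundspeed 247.1 kt
Leg 3: desired track 204.6°; wind correction +0.4° → command heading 205.0°, groundspeed 238.1 kt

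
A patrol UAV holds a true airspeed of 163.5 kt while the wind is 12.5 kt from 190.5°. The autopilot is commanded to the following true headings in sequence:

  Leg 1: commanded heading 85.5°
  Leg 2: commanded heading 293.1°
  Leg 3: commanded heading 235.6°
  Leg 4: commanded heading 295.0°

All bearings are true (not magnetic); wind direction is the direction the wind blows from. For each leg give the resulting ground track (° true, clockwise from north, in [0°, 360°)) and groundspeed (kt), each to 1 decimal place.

Leg 1: heading 85.5°; drift -4.1° → track 81.4°, groundspeed 167.2 kt
Leg 2: heading 293.1°; drift +4.2° → track 297.3°, groundspeed 166.7 kt
Leg 3: heading 235.6°; drift +3.3° → track 238.9°, groundspeed 154.9 kt
Leg 4: heading 295.0°; drift +4.2° → track 299.2°, groundspeed 167.1 kt

Leg 1: track=81.4°, groundspeed=167.2 kt
Leg 2: track=297.3°, groundspeed=166.7 kt
Leg 3: track=238.9°, groundspeed=154.9 kt
Leg 4: track=299.2°, groundspeed=167.1 kt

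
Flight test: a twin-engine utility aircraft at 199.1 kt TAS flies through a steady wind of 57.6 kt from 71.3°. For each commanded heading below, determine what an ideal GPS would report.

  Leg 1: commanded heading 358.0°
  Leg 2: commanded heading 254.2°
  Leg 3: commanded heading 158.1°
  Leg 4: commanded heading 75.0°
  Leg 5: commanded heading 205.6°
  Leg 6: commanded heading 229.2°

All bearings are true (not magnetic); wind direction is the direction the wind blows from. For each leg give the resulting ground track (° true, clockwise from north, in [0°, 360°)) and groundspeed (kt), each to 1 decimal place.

Leg 1: track=341.2°, groundspeed=190.7 kt
Leg 2: track=253.5°, groundspeed=256.6 kt
Leg 3: track=174.5°, groundspeed=204.2 kt
Leg 4: track=76.5°, groundspeed=141.7 kt
Leg 5: track=215.4°, groundspeed=242.9 kt
Leg 6: track=234.1°, groundspeed=253.4 kt

Leg 1: heading 358.0°; drift -16.8° → track 341.2°, groundspeed 190.7 kt
Leg 2: heading 254.2°; drift -0.7° → track 253.5°, groundspeed 256.6 kt
Leg 3: heading 158.1°; drift +16.4° → track 174.5°, groundspeed 204.2 kt
Leg 4: heading 75.0°; drift +1.5° → track 76.5°, groundspeed 141.7 kt
Leg 5: heading 205.6°; drift +9.8° → track 215.4°, groundspeed 242.9 kt
Leg 6: heading 229.2°; drift +4.9° → track 234.1°, groundspeed 253.4 kt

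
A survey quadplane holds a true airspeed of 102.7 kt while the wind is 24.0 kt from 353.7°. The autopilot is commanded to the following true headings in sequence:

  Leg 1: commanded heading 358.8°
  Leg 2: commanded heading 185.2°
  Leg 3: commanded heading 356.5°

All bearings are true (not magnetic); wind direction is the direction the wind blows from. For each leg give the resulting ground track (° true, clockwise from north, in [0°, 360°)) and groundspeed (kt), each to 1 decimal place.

Leg 1: track=0.4°, groundspeed=78.8 kt
Leg 2: track=183.0°, groundspeed=126.3 kt
Leg 3: track=357.4°, groundspeed=78.7 kt

Leg 1: heading 358.8°; drift +1.6° → track 0.4°, groundspeed 78.8 kt
Leg 2: heading 185.2°; drift -2.2° → track 183.0°, groundspeed 126.3 kt
Leg 3: heading 356.5°; drift +0.9° → track 357.4°, groundspeed 78.7 kt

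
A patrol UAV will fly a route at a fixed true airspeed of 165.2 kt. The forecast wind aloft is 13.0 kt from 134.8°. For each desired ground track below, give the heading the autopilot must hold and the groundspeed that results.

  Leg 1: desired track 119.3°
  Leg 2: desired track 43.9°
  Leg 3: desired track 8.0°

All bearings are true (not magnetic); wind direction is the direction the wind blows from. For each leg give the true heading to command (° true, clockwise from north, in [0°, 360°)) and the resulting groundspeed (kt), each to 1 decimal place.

Leg 1: desired track 119.3°; wind correction +1.2° → command heading 120.5°, groundspeed 152.6 kt
Leg 2: desired track 43.9°; wind correction +4.5° → command heading 48.4°, groundspeed 164.9 kt
Leg 3: desired track 8.0°; wind correction +3.6° → command heading 11.6°, groundspeed 172.7 kt

Leg 1: heading=120.5°, groundspeed=152.6 kt
Leg 2: heading=48.4°, groundspeed=164.9 kt
Leg 3: heading=11.6°, groundspeed=172.7 kt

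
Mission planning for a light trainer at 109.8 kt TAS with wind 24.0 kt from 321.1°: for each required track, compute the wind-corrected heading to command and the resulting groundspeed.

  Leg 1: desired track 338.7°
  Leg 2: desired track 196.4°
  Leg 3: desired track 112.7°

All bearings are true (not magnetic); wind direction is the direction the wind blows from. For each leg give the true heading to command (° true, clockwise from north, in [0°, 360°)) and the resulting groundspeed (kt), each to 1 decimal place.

Leg 1: heading=334.9°, groundspeed=86.7 kt
Leg 2: heading=206.8°, groundspeed=121.7 kt
Leg 3: heading=106.7°, groundspeed=130.3 kt

Leg 1: desired track 338.7°; wind correction -3.8° → command heading 334.9°, groundspeed 86.7 kt
Leg 2: desired track 196.4°; wind correction +10.4° → command heading 206.8°, groundspeed 121.7 kt
Leg 3: desired track 112.7°; wind correction -6.0° → command heading 106.7°, groundspeed 130.3 kt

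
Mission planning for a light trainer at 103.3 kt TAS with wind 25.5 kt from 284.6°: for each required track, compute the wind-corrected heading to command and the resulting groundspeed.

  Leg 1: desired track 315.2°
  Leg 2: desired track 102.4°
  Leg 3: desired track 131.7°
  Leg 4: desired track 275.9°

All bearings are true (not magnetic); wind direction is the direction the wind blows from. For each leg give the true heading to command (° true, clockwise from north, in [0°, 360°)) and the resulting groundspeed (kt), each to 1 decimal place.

Leg 1: desired track 315.2°; wind correction -7.2° → command heading 308.0°, groundspeed 80.5 kt
Leg 2: desired track 102.4°; wind correction -0.5° → command heading 101.9°, groundspeed 128.8 kt
Leg 3: desired track 131.7°; wind correction +6.5° → command heading 138.2°, groundspeed 125.3 kt
Leg 4: desired track 275.9°; wind correction +2.1° → command heading 278.0°, groundspeed 78.0 kt

Leg 1: heading=308.0°, groundspeed=80.5 kt
Leg 2: heading=101.9°, groundspeed=128.8 kt
Leg 3: heading=138.2°, groundspeed=125.3 kt
Leg 4: heading=278.0°, groundspeed=78.0 kt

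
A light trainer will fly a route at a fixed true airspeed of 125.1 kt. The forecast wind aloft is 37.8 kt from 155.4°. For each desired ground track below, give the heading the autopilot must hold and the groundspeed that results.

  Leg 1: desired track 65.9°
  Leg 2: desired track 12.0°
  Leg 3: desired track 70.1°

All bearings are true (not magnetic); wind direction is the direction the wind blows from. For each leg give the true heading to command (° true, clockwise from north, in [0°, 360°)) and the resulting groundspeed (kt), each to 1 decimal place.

Leg 1: heading=83.5°, groundspeed=118.9 kt
Leg 2: heading=22.4°, groundspeed=153.4 kt
Leg 3: heading=87.6°, groundspeed=116.2 kt

Leg 1: desired track 65.9°; wind correction +17.6° → command heading 83.5°, groundspeed 118.9 kt
Leg 2: desired track 12.0°; wind correction +10.4° → command heading 22.4°, groundspeed 153.4 kt
Leg 3: desired track 70.1°; wind correction +17.5° → command heading 87.6°, groundspeed 116.2 kt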